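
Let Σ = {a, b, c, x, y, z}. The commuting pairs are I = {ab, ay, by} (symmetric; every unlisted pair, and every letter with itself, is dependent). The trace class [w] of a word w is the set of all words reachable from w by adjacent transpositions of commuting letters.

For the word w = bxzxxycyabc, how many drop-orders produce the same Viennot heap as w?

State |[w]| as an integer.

0(b) covers ∅
1(x) covers 0:b
2(z) covers 1:x
3(x) covers 2:z
4(x) covers 3:x
5(y) covers 4:x
6(c) covers 5:y
7(y) covers 6:c
8(a) covers 6:c
9(b) covers 6:c
10(c) covers 7:y, 8:a, 9:b
floor of heap: 0:b
completions by unplaced set U, small U first (add the entries for U minus each lowest piece of U):
  |U|=1: {10}:1
  |U|=2: {7,10}:1  {8,10}:1  {9,10}:1
  |U|=3: {7,8,10}:2  {7,9,10}:2  {8,9,10}:2
  |U|=4: {7,8,9,10}:6
  |U|=5: {6,7,8,9,10}:6
  |U|=6: {5,6,7,8,9,10}:6
  |U|=7: {4,5,6,7,8,9,10}:6
  |U|=8: {3,4,5,6,7,8,9,10}:6
  |U|=9: {2,3,4,5,6,7,8,9,10}:6
  start at 0(b): 6

6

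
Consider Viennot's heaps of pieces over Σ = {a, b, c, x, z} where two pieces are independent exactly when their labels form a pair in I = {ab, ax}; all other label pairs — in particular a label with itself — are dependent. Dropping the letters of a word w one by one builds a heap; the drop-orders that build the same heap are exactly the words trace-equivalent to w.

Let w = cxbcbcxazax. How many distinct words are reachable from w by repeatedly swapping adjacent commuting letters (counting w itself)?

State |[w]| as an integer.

4

drop 0:c onto floor
drop 1:x onto {0:c}
drop 2:b onto {1:x}
drop 3:c onto {2:b}
drop 4:b onto {3:c}
drop 5:c onto {4:b}
drop 6:x onto {5:c}
drop 7:a onto {5:c}
drop 8:z onto {6:x, 7:a}
drop 9:a onto {8:z}
drop 10:x onto {8:z}
ground layer = {0:c}
drop-orders for the pieces not yet dropped (sum over which currently-grounded one goes next):
  1 to go: {9} 1  {10} 1
  2 to go: {9,10} 2
  3 to go: {8,9,10} 2
  4 to go: {6,8,9,10} 2  {7,8,9,10} 2
  5 to go: {6,7,8,9,10} 4
  6 to go: {5,6,7,8,9,10} 4
  7 to go: {4,5,6,7,8,9,10} 4
  8 to go: {3,4,5,6,7,8,9,10} 4
  9 to go: {2,3,4,5,6,7,8,9,10} 4
  if 0:c drops first: 4 orders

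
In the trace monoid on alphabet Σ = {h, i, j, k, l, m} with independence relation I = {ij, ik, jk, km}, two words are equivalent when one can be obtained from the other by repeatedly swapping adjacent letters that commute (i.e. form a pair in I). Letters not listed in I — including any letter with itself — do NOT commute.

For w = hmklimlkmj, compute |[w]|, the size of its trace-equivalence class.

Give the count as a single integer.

drop 0:h onto floor
drop 1:m onto {0:h}
drop 2:k onto {0:h}
drop 3:l onto {1:m, 2:k}
drop 4:i onto {3:l}
drop 5:m onto {4:i}
drop 6:l onto {5:m}
drop 7:k onto {6:l}
drop 8:m onto {6:l}
drop 9:j onto {8:m}
ground layer = {0:h}
drop-orders for the pieces not yet dropped (sum over which currently-grounded one goes next):
  1 to go: {7} 1  {9} 1
  2 to go: {7,9} 2  {8,9} 1
  3 to go: {7,8,9} 3
  4 to go: {6,7,8,9} 3
  5 to go: {5,6,7,8,9} 3
  6 to go: {4,5,6,7,8,9} 3
  7 to go: {3,4,5,6,7,8,9} 3
  8 to go: {1,3,4,5,6,7,8,9} 3  {2,3,4,5,6,7,8,9} 3
  if 0:h drops first: 6 orders

6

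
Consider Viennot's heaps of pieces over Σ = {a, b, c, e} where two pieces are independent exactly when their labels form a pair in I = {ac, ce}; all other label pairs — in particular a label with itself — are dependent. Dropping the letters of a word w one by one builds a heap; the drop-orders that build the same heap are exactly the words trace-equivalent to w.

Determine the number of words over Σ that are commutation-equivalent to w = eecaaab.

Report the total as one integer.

6

0(e) covers ∅
1(e) covers 0:e
2(c) covers ∅
3(a) covers 1:e
4(a) covers 3:a
5(a) covers 4:a
6(b) covers 2:c, 5:a
floor of heap: 0:e, 2:c
completions by unplaced set U, small U first (add the entries for U minus each lowest piece of U):
  |U|=1: {6}:1
  |U|=2: {2,6}:1  {5,6}:1
  |U|=3: {2,5,6}:2  {4,5,6}:1
  |U|=4: {2,4,5,6}:3  {3,4,5,6}:1
  |U|=5: {1,3,4,5,6}:1  {2,3,4,5,6}:4
  start at 0(e): 5
  start at 2(c): 1
sum over floor = 6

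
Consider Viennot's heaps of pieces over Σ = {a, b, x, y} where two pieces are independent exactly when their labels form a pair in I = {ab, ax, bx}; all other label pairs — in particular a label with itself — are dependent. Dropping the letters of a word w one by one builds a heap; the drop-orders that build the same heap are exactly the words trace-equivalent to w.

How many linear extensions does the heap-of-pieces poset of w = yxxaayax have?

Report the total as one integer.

#0=y has no predecessor
#1=x depends on [0:y]
#2=x depends on [1:x]
#3=a depends on [0:y]
#4=a depends on [3:a]
#5=y depends on [2:x, 4:a]
#6=a depends on [5:y]
#7=x depends on [5:y]
sources: [0:y]
N(rest) = Σ N(rest − s) over sources s of rest; N(one piece) = 1:
  size 1 → [6]=1  [7]=1
  size 2 → [6,7]=2
  size 3 → [5,6,7]=2
  size 4 → [2,5,6,7]=2  [4,5,6,7]=2
  size 5 → [1,2,5,6,7]=2  [2,4,5,6,7]=4  [3,4,5,6,7]=2
  size 6 → [1,2,4,5,6,7]=6  [2,3,4,5,6,7]=6
  first=0(y) contributes 12

12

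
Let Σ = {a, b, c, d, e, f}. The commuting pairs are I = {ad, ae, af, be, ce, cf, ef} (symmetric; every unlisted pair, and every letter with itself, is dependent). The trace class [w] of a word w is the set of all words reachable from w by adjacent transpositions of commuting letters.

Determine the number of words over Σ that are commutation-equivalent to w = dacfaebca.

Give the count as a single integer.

piece 0:d — minimal
piece 1:a — minimal
piece 2:c rests on {0:d, 1:a}
piece 3:f rests on {0:d}
piece 4:a rests on {2:c}
piece 5:e rests on {0:d}
piece 6:b rests on {3:f, 4:a}
piece 7:c rests on {6:b}
piece 8:a rests on {7:c}
minimal pieces: {0:d, 1:a}
ways to finish when only these pieces remain (= sum over removing one remaining piece with nothing left below it):
  1 left: {5}→1  {8}→1
  2 left: {5,8}→2  {7,8}→1
  3 left: {5,7,8}→3  {6,7,8}→1
  4 left: {3,6,7,8}→1  {4,6,7,8}→1  {5,6,7,8}→4
  5 left: {2,4,6,7,8}→1  {3,4,6,7,8}→2  {3,5,6,7,8}→5  {4,5,6,7,8}→5
  6 left: {1,2,4,6,7,8}→1  {2,3,4,6,7,8}→3  {2,4,5,6,7,8}→6  {3,4,5,6,7,8}→12
  7 left: {1,2,3,4,6,7,8}→4  {1,2,4,5,6,7,8}→7  {2,3,4,5,6,7,8}→21
  placing 0:d first → 32 extensions
  placing 1:a first → 21 extensions
total linear extensions = 53

53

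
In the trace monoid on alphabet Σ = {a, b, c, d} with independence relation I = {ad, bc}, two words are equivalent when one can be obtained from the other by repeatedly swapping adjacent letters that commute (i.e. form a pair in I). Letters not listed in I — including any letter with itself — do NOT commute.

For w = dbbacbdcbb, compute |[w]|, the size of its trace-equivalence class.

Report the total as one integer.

piece 0:d — minimal
piece 1:b rests on {0:d}
piece 2:b rests on {1:b}
piece 3:a rests on {2:b}
piece 4:c rests on {3:a}
piece 5:b rests on {3:a}
piece 6:d rests on {4:c, 5:b}
piece 7:c rests on {6:d}
piece 8:b rests on {6:d}
piece 9:b rests on {8:b}
minimal pieces: {0:d}
ways to finish when only these pieces remain (= sum over removing one remaining piece with nothing left below it):
  1 left: {7}→1  {9}→1
  2 left: {7,9}→2  {8,9}→1
  3 left: {7,8,9}→3
  4 left: {6,7,8,9}→3
  5 left: {4,6,7,8,9}→3  {5,6,7,8,9}→3
  6 left: {4,5,6,7,8,9}→6
  7 left: {3,4,5,6,7,8,9}→6
  8 left: {2,3,4,5,6,7,8,9}→6
  placing 0:d first → 6 extensions

6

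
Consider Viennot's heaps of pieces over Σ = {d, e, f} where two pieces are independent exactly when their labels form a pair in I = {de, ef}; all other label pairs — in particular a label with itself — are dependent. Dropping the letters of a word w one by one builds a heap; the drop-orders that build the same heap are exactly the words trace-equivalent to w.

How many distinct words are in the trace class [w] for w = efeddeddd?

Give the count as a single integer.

piece 0:e — minimal
piece 1:f — minimal
piece 2:e rests on {0:e}
piece 3:d rests on {1:f}
piece 4:d rests on {3:d}
piece 5:e rests on {2:e}
piece 6:d rests on {4:d}
piece 7:d rests on {6:d}
piece 8:d rests on {7:d}
minimal pieces: {0:e, 1:f}
ways to finish when only these pieces remain (= sum over removing one remaining piece with nothing left below it):
  1 left: {5}→1  {8}→1
  2 left: {2,5}→1  {5,8}→2  {7,8}→1
  3 left: {0,2,5}→1  {2,5,8}→3  {5,7,8}→3  {6,7,8}→1
  4 left: {0,2,5,8}→4  {2,5,7,8}→6  {4,6,7,8}→1  {5,6,7,8}→4
  5 left: {0,2,5,7,8}→10  {2,5,6,7,8}→10  {3,4,6,7,8}→1  {4,5,6,7,8}→5
  6 left: {0,2,5,6,7,8}→20  {1,3,4,6,7,8}→1  {2,4,5,6,7,8}→15  {3,4,5,6,7,8}→6
  7 left: {0,2,4,5,6,7,8}→35  {1,3,4,5,6,7,8}→7  {2,3,4,5,6,7,8}→21
  placing 0:e first → 28 extensions
  placing 1:f first → 56 extensions
total linear extensions = 84

84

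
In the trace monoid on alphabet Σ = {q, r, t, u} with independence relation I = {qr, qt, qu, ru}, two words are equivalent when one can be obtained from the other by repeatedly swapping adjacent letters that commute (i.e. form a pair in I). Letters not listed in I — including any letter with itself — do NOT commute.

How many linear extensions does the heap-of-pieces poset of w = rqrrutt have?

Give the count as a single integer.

#0=r has no predecessor
#1=q has no predecessor
#2=r depends on [0:r]
#3=r depends on [2:r]
#4=u has no predecessor
#5=t depends on [3:r, 4:u]
#6=t depends on [5:t]
sources: [0:r, 1:q, 4:u]
N(rest) = Σ N(rest − s) over sources s of rest; N(one piece) = 1:
  size 1 → [1]=1  [6]=1
  size 2 → [1,6]=2  [5,6]=1
  size 3 → [1,5,6]=3  [3,5,6]=1  [4,5,6]=1
  size 4 → [1,3,5,6]=4  [1,4,5,6]=4  [2,3,5,6]=1  [3,4,5,6]=2
  size 5 → [0,2,3,5,6]=1  [1,2,3,5,6]=5  [1,3,4,5,6]=10  [2,3,4,5,6]=3
  first=0(r) contributes 18
  first=1(q) contributes 4
  first=4(u) contributes 6
|[w]| = 28

28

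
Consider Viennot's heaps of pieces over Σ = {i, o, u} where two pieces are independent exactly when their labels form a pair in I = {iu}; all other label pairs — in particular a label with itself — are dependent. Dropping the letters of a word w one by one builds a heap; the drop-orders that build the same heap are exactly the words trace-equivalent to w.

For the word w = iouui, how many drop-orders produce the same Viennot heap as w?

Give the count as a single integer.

0(i) covers ∅
1(o) covers 0:i
2(u) covers 1:o
3(u) covers 2:u
4(i) covers 1:o
floor of heap: 0:i
completions by unplaced set U, small U first (add the entries for U minus each lowest piece of U):
  |U|=1: {3}:1  {4}:1
  |U|=2: {2,3}:1  {3,4}:2
  |U|=3: {2,3,4}:3
  start at 0(i): 3

3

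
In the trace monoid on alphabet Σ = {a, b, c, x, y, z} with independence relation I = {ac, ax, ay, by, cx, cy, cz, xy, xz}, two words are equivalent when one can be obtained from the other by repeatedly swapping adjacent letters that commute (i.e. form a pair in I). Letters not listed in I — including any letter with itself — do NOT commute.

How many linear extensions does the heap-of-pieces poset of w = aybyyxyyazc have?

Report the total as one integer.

2128

#0=a has no predecessor
#1=y has no predecessor
#2=b depends on [0:a]
#3=y depends on [1:y]
#4=y depends on [3:y]
#5=x depends on [2:b]
#6=y depends on [4:y]
#7=y depends on [6:y]
#8=a depends on [2:b]
#9=z depends on [7:y, 8:a]
#10=c depends on [2:b]
sources: [0:a, 1:y]
N(rest) = Σ N(rest − s) over sources s of rest; N(one piece) = 1:
  size 1 → [5]=1  [9]=1  [10]=1
  size 2 → [5,9]=2  [5,10]=2  [7,9]=1  [8,9]=1  [9,10]=2
  size 3 → [5,7,9]=3  [5,8,9]=3  [5,9,10]=6  [6,7,9]=1  [7,8,9]=2  [7,9,10]=3  [8,9,10]=3
  size 4 → [4,6,7,9]=1  [5,6,7,9]=4  [5,7,8,9]=8  [5,7,9,10]=12  [5,8,9,10]=12  [6,7,8,9]=3  [6,7,9,10]=4  [7,8,9,10]=8
  size 5 → [2,5,8,9,10]=12  [3,4,6,7,9]=1  [4,5,6,7,9]=5  [4,6,7,8,9]=4  [4,6,7,9,10]=5  [5,6,7,8,9]=15  [5,6,7,9,10]=20  [5,7,8,9,10]=40  [6,7,8,9,10]=15
  size 6 → [0,2,5,8,9,10]=12  [1,3,4,6,7,9]=1  [2,5,7,8,9,10]=52  [3,4,5,6,7,9]=6  [3,4,6,7,8,9]=5  [3,4,6,7,9,10]=6  [4,5,6,7,8,9]=24  [4,5,6,7,9,10]=30  [4,6,7,8,9,10]=24  [5,6,7,8,9,10]=90
  size 7 → [0,2,5,7,8,9,10]=64  [1,3,4,5,6,7,9]=7  [1,3,4,6,7,8,9]=6  [1,3,4,6,7,9,10]=7  [2,5,6,7,8,9,10]=142  [3,4,5,6,7,8,9]=35  [3,4,5,6,7,9,10]=42  [3,4,6,7,8,9,10]=35  [4,5,6,7,8,9,10]=168
  size 8 → [0,2,5,6,7,8,9,10]=206  [1,3,4,5,6,7,8,9]=48  [1,3,4,5,6,7,9,10]=56  [1,3,4,6,7,8,9,10]=48  [2,4,5,6,7,8,9,10]=310  [3,4,5,6,7,8,9,10]=280
  size 9 → [0,2,4,5,6,7,8,9,10]=516  [1,3,4,5,6,7,8,9,10]=432  [2,3,4,5,6,7,8,9,10]=590
  first=0(a) contributes 1022
  first=1(y) contributes 1106
|[w]| = 2128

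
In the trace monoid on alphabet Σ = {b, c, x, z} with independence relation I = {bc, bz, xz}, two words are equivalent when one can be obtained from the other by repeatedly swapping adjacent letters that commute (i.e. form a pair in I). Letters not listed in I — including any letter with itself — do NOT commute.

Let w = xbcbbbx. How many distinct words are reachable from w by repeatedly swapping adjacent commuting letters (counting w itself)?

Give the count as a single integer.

drop 0:x onto floor
drop 1:b onto {0:x}
drop 2:c onto {0:x}
drop 3:b onto {1:b}
drop 4:b onto {3:b}
drop 5:b onto {4:b}
drop 6:x onto {2:c, 5:b}
ground layer = {0:x}
drop-orders for the pieces not yet dropped (sum over which currently-grounded one goes next):
  1 to go: {6} 1
  2 to go: {2,6} 1  {5,6} 1
  3 to go: {2,5,6} 2  {4,5,6} 1
  4 to go: {2,4,5,6} 3  {3,4,5,6} 1
  5 to go: {1,3,4,5,6} 1  {2,3,4,5,6} 4
  if 0:x drops first: 5 orders

5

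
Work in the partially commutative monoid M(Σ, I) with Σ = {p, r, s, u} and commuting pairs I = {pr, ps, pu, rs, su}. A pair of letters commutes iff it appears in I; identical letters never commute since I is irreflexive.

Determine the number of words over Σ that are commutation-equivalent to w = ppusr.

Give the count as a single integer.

30

#0=p has no predecessor
#1=p depends on [0:p]
#2=u has no predecessor
#3=s has no predecessor
#4=r depends on [2:u]
sources: [0:p, 2:u, 3:s]
N(rest) = Σ N(rest − s) over sources s of rest; N(one piece) = 1:
  size 1 → [1]=1  [3]=1  [4]=1
  size 2 → [0,1]=1  [1,3]=2  [1,4]=2  [2,4]=1  [3,4]=2
  size 3 → [0,1,3]=3  [0,1,4]=3  [1,2,4]=3  [1,3,4]=6  [2,3,4]=3
  first=0(p) contributes 12
  first=2(u) contributes 12
  first=3(s) contributes 6
|[w]| = 30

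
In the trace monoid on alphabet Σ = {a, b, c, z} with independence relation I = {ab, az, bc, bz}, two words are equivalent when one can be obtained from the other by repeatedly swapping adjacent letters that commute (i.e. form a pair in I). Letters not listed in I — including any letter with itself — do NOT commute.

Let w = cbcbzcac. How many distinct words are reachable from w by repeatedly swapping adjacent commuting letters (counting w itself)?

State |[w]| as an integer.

#0=c has no predecessor
#1=b has no predecessor
#2=c depends on [0:c]
#3=b depends on [1:b]
#4=z depends on [2:c]
#5=c depends on [4:z]
#6=a depends on [5:c]
#7=c depends on [6:a]
sources: [0:c, 1:b]
N(rest) = Σ N(rest − s) over sources s of rest; N(one piece) = 1:
  size 1 → [3]=1  [7]=1
  size 2 → [1,3]=1  [3,7]=2  [6,7]=1
  size 3 → [1,3,7]=3  [3,6,7]=3  [5,6,7]=1
  size 4 → [1,3,6,7]=6  [3,5,6,7]=4  [4,5,6,7]=1
  size 5 → [1,3,5,6,7]=10  [2,4,5,6,7]=1  [3,4,5,6,7]=5
  size 6 → [0,2,4,5,6,7]=1  [1,3,4,5,6,7]=15  [2,3,4,5,6,7]=6
  first=0(c) contributes 21
  first=1(b) contributes 7
|[w]| = 28

28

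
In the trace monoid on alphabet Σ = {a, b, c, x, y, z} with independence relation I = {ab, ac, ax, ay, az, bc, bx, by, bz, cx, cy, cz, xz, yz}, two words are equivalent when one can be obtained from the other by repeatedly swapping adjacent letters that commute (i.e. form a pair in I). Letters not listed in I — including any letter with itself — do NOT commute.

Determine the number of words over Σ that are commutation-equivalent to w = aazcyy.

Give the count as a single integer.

180

#0=a has no predecessor
#1=a depends on [0:a]
#2=z has no predecessor
#3=c has no predecessor
#4=y has no predecessor
#5=y depends on [4:y]
sources: [0:a, 2:z, 3:c, 4:y]
N(rest) = Σ N(rest − s) over sources s of rest; N(one piece) = 1:
  size 1 → [1]=1  [2]=1  [3]=1  [5]=1
  size 2 → [0,1]=1  [1,2]=2  [1,3]=2  [1,5]=2  [2,3]=2  [2,5]=2  [3,5]=2  [4,5]=1
  size 3 → [0,1,2]=3  [0,1,3]=3  [0,1,5]=3  [1,2,3]=6  [1,2,5]=6  [1,3,5]=6  [1,4,5]=3  [2,3,5]=6  [2,4,5]=3  [3,4,5]=3
  size 4 → [0,1,2,3]=12  [0,1,2,5]=12  [0,1,3,5]=12  [0,1,4,5]=6  [1,2,3,5]=24  [1,2,4,5]=12  [1,3,4,5]=12  [2,3,4,5]=12
  first=0(a) contributes 60
  first=2(z) contributes 30
  first=3(c) contributes 30
  first=4(y) contributes 60
|[w]| = 180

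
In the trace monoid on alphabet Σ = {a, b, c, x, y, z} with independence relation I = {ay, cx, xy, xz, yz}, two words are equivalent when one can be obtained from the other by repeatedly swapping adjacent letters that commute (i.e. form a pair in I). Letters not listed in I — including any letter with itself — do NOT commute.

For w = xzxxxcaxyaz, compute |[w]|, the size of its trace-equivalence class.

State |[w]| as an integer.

95

#0=x has no predecessor
#1=z has no predecessor
#2=x depends on [0:x]
#3=x depends on [2:x]
#4=x depends on [3:x]
#5=c depends on [1:z]
#6=a depends on [4:x, 5:c]
#7=x depends on [6:a]
#8=y depends on [5:c]
#9=a depends on [7:x]
#10=z depends on [9:a]
sources: [0:x, 1:z]
N(rest) = Σ N(rest − s) over sources s of rest; N(one piece) = 1:
  size 1 → [8]=1  [10]=1
  size 2 → [8,10]=2  [9,10]=1
  size 3 → [7,9,10]=1  [8,9,10]=3
  size 4 → [6,7,9,10]=1  [7,8,9,10]=4
  size 5 → [4,6,7,9,10]=1  [6,7,8,9,10]=5
  size 6 → [3,4,6,7,9,10]=1  [4,6,7,8,9,10]=6  [5,6,7,8,9,10]=5
  size 7 → [1,5,6,7,8,9,10]=5  [2,3,4,6,7,9,10]=1  [3,4,6,7,8,9,10]=7  [4,5,6,7,8,9,10]=11
  size 8 → [0,2,3,4,6,7,9,10]=1  [1,4,5,6,7,8,9,10]=16  [2,3,4,6,7,8,9,10]=8  [3,4,5,6,7,8,9,10]=18
  size 9 → [0,2,3,4,6,7,8,9,10]=9  [1,3,4,5,6,7,8,9,10]=34  [2,3,4,5,6,7,8,9,10]=26
  first=0(x) contributes 60
  first=1(z) contributes 35
|[w]| = 95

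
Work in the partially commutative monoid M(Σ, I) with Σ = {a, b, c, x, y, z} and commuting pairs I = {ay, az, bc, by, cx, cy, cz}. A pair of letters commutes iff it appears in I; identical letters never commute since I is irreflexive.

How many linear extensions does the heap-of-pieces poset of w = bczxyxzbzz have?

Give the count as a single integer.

#0=b has no predecessor
#1=c has no predecessor
#2=z depends on [0:b]
#3=x depends on [2:z]
#4=y depends on [3:x]
#5=x depends on [4:y]
#6=z depends on [5:x]
#7=b depends on [6:z]
#8=z depends on [7:b]
#9=z depends on [8:z]
sources: [0:b, 1:c]
N(rest) = Σ N(rest − s) over sources s of rest; N(one piece) = 1:
  size 1 → [1]=1  [9]=1
  size 2 → [1,9]=2  [8,9]=1
  size 3 → [1,8,9]=3  [7,8,9]=1
  size 4 → [1,7,8,9]=4  [6,7,8,9]=1
  size 5 → [1,6,7,8,9]=5  [5,6,7,8,9]=1
  size 6 → [1,5,6,7,8,9]=6  [4,5,6,7,8,9]=1
  size 7 → [1,4,5,6,7,8,9]=7  [3,4,5,6,7,8,9]=1
  size 8 → [1,3,4,5,6,7,8,9]=8  [2,3,4,5,6,7,8,9]=1
  first=0(b) contributes 9
  first=1(c) contributes 1
|[w]| = 10

10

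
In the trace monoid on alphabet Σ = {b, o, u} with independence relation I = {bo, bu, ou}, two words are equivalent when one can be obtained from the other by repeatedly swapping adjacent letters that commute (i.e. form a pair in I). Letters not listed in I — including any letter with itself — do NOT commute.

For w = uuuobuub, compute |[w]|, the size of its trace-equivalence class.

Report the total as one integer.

168

0(u) covers ∅
1(u) covers 0:u
2(u) covers 1:u
3(o) covers ∅
4(b) covers ∅
5(u) covers 2:u
6(u) covers 5:u
7(b) covers 4:b
floor of heap: 0:u, 3:o, 4:b
completions by unplaced set U, small U first (add the entries for U minus each lowest piece of U):
  |U|=1: {3}:1  {6}:1  {7}:1
  |U|=2: {3,6}:2  {3,7}:2  {4,7}:1  {5,6}:1  {6,7}:2
  |U|=3: {2,5,6}:1  {3,4,7}:3  {3,5,6}:3  {3,6,7}:6  {4,6,7}:3  {5,6,7}:3
  |U|=4: {1,2,5,6}:1  {2,3,5,6}:4  {2,5,6,7}:4  {3,4,6,7}:12  {3,5,6,7}:12  {4,5,6,7}:6
  |U|=5: {0,1,2,5,6}:1  {1,2,3,5,6}:5  {1,2,5,6,7}:5  {2,3,5,6,7}:20  {2,4,5,6,7}:10  {3,4,5,6,7}:30
  |U|=6: {0,1,2,3,5,6}:6  {0,1,2,5,6,7}:6  {1,2,3,5,6,7}:30  {1,2,4,5,6,7}:15  {2,3,4,5,6,7}:60
  start at 0(u): 105
  start at 3(o): 21
  start at 4(b): 42
sum over floor = 168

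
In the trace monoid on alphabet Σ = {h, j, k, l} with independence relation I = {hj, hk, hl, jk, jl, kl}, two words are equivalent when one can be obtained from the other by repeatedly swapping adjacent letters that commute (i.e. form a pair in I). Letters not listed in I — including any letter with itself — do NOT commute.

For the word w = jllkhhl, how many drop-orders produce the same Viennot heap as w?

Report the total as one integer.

drop 0:j onto floor
drop 1:l onto floor
drop 2:l onto {1:l}
drop 3:k onto floor
drop 4:h onto floor
drop 5:h onto {4:h}
drop 6:l onto {2:l}
ground layer = {0:j, 1:l, 3:k, 4:h}
drop-orders for the pieces not yet dropped (sum over which currently-grounded one goes next):
  1 to go: {0} 1  {3} 1  {5} 1  {6} 1
  2 to go: {0,3} 2  {0,5} 2  {0,6} 2  {2,6} 1  {3,5} 2  {3,6} 2  {4,5} 1  {5,6} 2
  3 to go: {0,2,6} 3  {0,3,5} 6  {0,3,6} 6  {0,4,5} 3  {0,5,6} 6  {1,2,6} 1  {2,3,6} 3  {2,5,6} 3  {3,4,5} 3  {3,5,6} 6  {4,5,6} 3
  4 to go: {0,1,2,6} 4  {0,2,3,6} 12  {0,2,5,6} 12  {0,3,4,5} 12  {0,3,5,6} 24  {0,4,5,6} 12  {1,2,3,6} 4  {1,2,5,6} 4  {2,3,5,6} 12  {2,4,5,6} 6  {3,4,5,6} 12
  5 to go: {0,1,2,3,6} 20  {0,1,2,5,6} 20  {0,2,3,5,6} 60  {0,2,4,5,6} 30  {0,3,4,5,6} 60  {1,2,3,5,6} 20  {1,2,4,5,6} 10  {2,3,4,5,6} 30
  if 0:j drops first: 60 orders
  if 1:l drops first: 180 orders
  if 3:k drops first: 60 orders
  if 4:h drops first: 120 orders
heap linearizations: 420

420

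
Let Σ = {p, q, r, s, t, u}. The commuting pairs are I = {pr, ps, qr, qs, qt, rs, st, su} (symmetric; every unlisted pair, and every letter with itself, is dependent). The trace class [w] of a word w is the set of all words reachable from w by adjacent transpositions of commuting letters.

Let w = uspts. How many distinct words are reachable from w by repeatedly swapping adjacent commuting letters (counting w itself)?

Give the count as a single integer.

0(u) covers ∅
1(s) covers ∅
2(p) covers 0:u
3(t) covers 2:p
4(s) covers 1:s
floor of heap: 0:u, 1:s
completions by unplaced set U, small U first (add the entries for U minus each lowest piece of U):
  |U|=1: {3}:1  {4}:1
  |U|=2: {1,4}:1  {2,3}:1  {3,4}:2
  |U|=3: {0,2,3}:1  {1,3,4}:3  {2,3,4}:3
  start at 0(u): 6
  start at 1(s): 4
sum over floor = 10

10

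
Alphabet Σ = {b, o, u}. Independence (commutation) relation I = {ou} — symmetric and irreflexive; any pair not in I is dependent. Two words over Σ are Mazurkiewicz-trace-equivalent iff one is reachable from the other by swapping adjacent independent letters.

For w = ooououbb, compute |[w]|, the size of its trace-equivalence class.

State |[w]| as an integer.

15

0(o) covers ∅
1(o) covers 0:o
2(o) covers 1:o
3(u) covers ∅
4(o) covers 2:o
5(u) covers 3:u
6(b) covers 4:o, 5:u
7(b) covers 6:b
floor of heap: 0:o, 3:u
completions by unplaced set U, small U first (add the entries for U minus each lowest piece of U):
  |U|=1: {7}:1
  |U|=2: {6,7}:1
  |U|=3: {4,6,7}:1  {5,6,7}:1
  |U|=4: {2,4,6,7}:1  {3,5,6,7}:1  {4,5,6,7}:2
  |U|=5: {1,2,4,6,7}:1  {2,4,5,6,7}:3  {3,4,5,6,7}:3
  |U|=6: {0,1,2,4,6,7}:1  {1,2,4,5,6,7}:4  {2,3,4,5,6,7}:6
  start at 0(o): 10
  start at 3(u): 5
sum over floor = 15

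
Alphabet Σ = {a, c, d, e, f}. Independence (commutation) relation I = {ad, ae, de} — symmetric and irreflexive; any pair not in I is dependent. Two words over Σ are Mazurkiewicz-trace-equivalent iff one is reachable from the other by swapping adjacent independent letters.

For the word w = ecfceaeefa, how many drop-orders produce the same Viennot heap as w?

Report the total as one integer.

drop 0:e onto floor
drop 1:c onto {0:e}
drop 2:f onto {1:c}
drop 3:c onto {2:f}
drop 4:e onto {3:c}
drop 5:a onto {3:c}
drop 6:e onto {4:e}
drop 7:e onto {6:e}
drop 8:f onto {5:a, 7:e}
drop 9:a onto {8:f}
ground layer = {0:e}
drop-orders for the pieces not yet dropped (sum over which currently-grounded one goes next):
  1 to go: {9} 1
  2 to go: {8,9} 1
  3 to go: {5,8,9} 1  {7,8,9} 1
  4 to go: {5,7,8,9} 2  {6,7,8,9} 1
  5 to go: {4,6,7,8,9} 1  {5,6,7,8,9} 3
  6 to go: {4,5,6,7,8,9} 4
  7 to go: {3,4,5,6,7,8,9} 4
  8 to go: {2,3,4,5,6,7,8,9} 4
  if 0:e drops first: 4 orders

4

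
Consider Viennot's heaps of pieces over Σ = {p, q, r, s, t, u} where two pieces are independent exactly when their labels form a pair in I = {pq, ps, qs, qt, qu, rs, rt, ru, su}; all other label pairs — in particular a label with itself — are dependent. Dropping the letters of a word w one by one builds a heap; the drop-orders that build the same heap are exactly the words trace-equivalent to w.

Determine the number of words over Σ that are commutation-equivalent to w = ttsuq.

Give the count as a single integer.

10

piece 0:t — minimal
piece 1:t rests on {0:t}
piece 2:s rests on {1:t}
piece 3:u rests on {1:t}
piece 4:q — minimal
minimal pieces: {0:t, 4:q}
ways to finish when only these pieces remain (= sum over removing one remaining piece with nothing left below it):
  1 left: {2}→1  {3}→1  {4}→1
  2 left: {2,3}→2  {2,4}→2  {3,4}→2
  3 left: {1,2,3}→2  {2,3,4}→6
  placing 0:t first → 8 extensions
  placing 4:q first → 2 extensions
total linear extensions = 10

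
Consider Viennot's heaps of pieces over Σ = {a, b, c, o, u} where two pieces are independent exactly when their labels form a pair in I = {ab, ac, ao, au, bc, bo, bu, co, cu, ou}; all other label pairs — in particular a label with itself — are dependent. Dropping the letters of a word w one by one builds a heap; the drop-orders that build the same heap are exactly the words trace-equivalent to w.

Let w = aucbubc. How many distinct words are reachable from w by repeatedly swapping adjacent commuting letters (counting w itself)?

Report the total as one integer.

0(a) covers ∅
1(u) covers ∅
2(c) covers ∅
3(b) covers ∅
4(u) covers 1:u
5(b) covers 3:b
6(c) covers 2:c
floor of heap: 0:a, 1:u, 2:c, 3:b
completions by unplaced set U, small U first (add the entries for U minus each lowest piece of U):
  |U|=1: {0}:1  {4}:1  {5}:1  {6}:1
  |U|=2: {0,4}:2  {0,5}:2  {0,6}:2  {1,4}:1  {2,6}:1  {3,5}:1  {4,5}:2  {4,6}:2  {5,6}:2
  |U|=3: {0,1,4}:3  {0,2,6}:3  {0,3,5}:3  {0,4,5}:6  {0,4,6}:6  {0,5,6}:6  {1,4,5}:3  {1,4,6}:3  {2,4,6}:3  {2,5,6}:3  {3,4,5}:3  {3,5,6}:3  {4,5,6}:6
  |U|=4: {0,1,4,5}:12  {0,1,4,6}:12  {0,2,4,6}:12  {0,2,5,6}:12  {0,3,4,5}:12  {0,3,5,6}:12  {0,4,5,6}:24  {1,2,4,6}:6  {1,3,4,5}:6  {1,4,5,6}:12  {2,3,5,6}:6  {2,4,5,6}:12  {3,4,5,6}:12
  |U|=5: {0,1,2,4,6}:30  {0,1,3,4,5}:30  {0,1,4,5,6}:60  {0,2,3,5,6}:30  {0,2,4,5,6}:60  {0,3,4,5,6}:60  {1,2,4,5,6}:30  {1,3,4,5,6}:30  {2,3,4,5,6}:30
  start at 0(a): 90
  start at 1(u): 180
  start at 2(c): 180
  start at 3(b): 180
sum over floor = 630

630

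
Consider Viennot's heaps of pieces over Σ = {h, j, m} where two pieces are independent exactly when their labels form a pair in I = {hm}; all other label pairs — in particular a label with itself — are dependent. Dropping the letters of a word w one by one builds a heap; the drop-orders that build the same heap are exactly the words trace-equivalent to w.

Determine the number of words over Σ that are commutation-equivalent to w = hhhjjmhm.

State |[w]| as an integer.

3

piece 0:h — minimal
piece 1:h rests on {0:h}
piece 2:h rests on {1:h}
piece 3:j rests on {2:h}
piece 4:j rests on {3:j}
piece 5:m rests on {4:j}
piece 6:h rests on {4:j}
piece 7:m rests on {5:m}
minimal pieces: {0:h}
ways to finish when only these pieces remain (= sum over removing one remaining piece with nothing left below it):
  1 left: {6}→1  {7}→1
  2 left: {5,7}→1  {6,7}→2
  3 left: {5,6,7}→3
  4 left: {4,5,6,7}→3
  5 left: {3,4,5,6,7}→3
  6 left: {2,3,4,5,6,7}→3
  placing 0:h first → 3 extensions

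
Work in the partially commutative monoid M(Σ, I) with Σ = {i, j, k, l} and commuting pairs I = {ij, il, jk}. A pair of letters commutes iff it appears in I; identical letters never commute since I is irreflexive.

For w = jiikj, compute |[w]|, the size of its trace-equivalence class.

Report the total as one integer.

10

#0=j has no predecessor
#1=i has no predecessor
#2=i depends on [1:i]
#3=k depends on [2:i]
#4=j depends on [0:j]
sources: [0:j, 1:i]
N(rest) = Σ N(rest − s) over sources s of rest; N(one piece) = 1:
  size 1 → [3]=1  [4]=1
  size 2 → [0,4]=1  [2,3]=1  [3,4]=2
  size 3 → [0,3,4]=3  [1,2,3]=1  [2,3,4]=3
  first=0(j) contributes 4
  first=1(i) contributes 6
|[w]| = 10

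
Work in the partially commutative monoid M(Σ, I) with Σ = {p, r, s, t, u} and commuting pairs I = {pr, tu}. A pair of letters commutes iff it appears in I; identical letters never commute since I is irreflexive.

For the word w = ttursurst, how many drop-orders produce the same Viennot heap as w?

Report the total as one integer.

3

#0=t has no predecessor
#1=t depends on [0:t]
#2=u has no predecessor
#3=r depends on [1:t, 2:u]
#4=s depends on [3:r]
#5=u depends on [4:s]
#6=r depends on [5:u]
#7=s depends on [6:r]
#8=t depends on [7:s]
sources: [0:t, 2:u]
N(rest) = Σ N(rest − s) over sources s of rest; N(one piece) = 1:
  size 1 → [8]=1
  size 2 → [7,8]=1
  size 3 → [6,7,8]=1
  size 4 → [5,6,7,8]=1
  size 5 → [4,5,6,7,8]=1
  size 6 → [3,4,5,6,7,8]=1
  size 7 → [1,3,4,5,6,7,8]=1  [2,3,4,5,6,7,8]=1
  first=0(t) contributes 2
  first=2(u) contributes 1
|[w]| = 3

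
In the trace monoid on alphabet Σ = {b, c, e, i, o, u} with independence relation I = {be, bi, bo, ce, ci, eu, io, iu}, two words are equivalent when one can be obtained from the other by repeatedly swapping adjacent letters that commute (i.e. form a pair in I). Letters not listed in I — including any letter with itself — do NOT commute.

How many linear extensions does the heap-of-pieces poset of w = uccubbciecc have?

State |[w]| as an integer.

55

#0=u has no predecessor
#1=c depends on [0:u]
#2=c depends on [1:c]
#3=u depends on [2:c]
#4=b depends on [3:u]
#5=b depends on [4:b]
#6=c depends on [5:b]
#7=i has no predecessor
#8=e depends on [7:i]
#9=c depends on [6:c]
#10=c depends on [9:c]
sources: [0:u, 7:i]
N(rest) = Σ N(rest − s) over sources s of rest; N(one piece) = 1:
  size 1 → [8]=1  [10]=1
  size 2 → [7,8]=1  [8,10]=2  [9,10]=1
  size 3 → [6,9,10]=1  [7,8,10]=3  [8,9,10]=3
  size 4 → [5,6,9,10]=1  [6,8,9,10]=4  [7,8,9,10]=6
  size 5 → [4,5,6,9,10]=1  [5,6,8,9,10]=5  [6,7,8,9,10]=10
  size 6 → [3,4,5,6,9,10]=1  [4,5,6,8,9,10]=6  [5,6,7,8,9,10]=15
  size 7 → [2,3,4,5,6,9,10]=1  [3,4,5,6,8,9,10]=7  [4,5,6,7,8,9,10]=21
  size 8 → [1,2,3,4,5,6,9,10]=1  [2,3,4,5,6,8,9,10]=8  [3,4,5,6,7,8,9,10]=28
  size 9 → [0,1,2,3,4,5,6,9,10]=1  [1,2,3,4,5,6,8,9,10]=9  [2,3,4,5,6,7,8,9,10]=36
  first=0(u) contributes 45
  first=7(i) contributes 10
|[w]| = 55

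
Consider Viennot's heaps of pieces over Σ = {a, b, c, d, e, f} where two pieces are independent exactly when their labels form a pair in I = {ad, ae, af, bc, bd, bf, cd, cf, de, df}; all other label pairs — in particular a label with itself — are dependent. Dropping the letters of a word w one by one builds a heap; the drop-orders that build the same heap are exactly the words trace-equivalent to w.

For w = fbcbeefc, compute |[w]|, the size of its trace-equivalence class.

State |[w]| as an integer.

24

piece 0:f — minimal
piece 1:b — minimal
piece 2:c — minimal
piece 3:b rests on {1:b}
piece 4:e rests on {0:f, 2:c, 3:b}
piece 5:e rests on {4:e}
piece 6:f rests on {5:e}
piece 7:c rests on {5:e}
minimal pieces: {0:f, 1:b, 2:c}
ways to finish when only these pieces remain (= sum over removing one remaining piece with nothing left below it):
  1 left: {6}→1  {7}→1
  2 left: {6,7}→2
  3 left: {5,6,7}→2
  4 left: {4,5,6,7}→2
  5 left: {0,4,5,6,7}→2  {2,4,5,6,7}→2  {3,4,5,6,7}→2
  6 left: {0,2,4,5,6,7}→4  {0,3,4,5,6,7}→4  {1,3,4,5,6,7}→2  {2,3,4,5,6,7}→4
  placing 0:f first → 6 extensions
  placing 1:b first → 12 extensions
  placing 2:c first → 6 extensions
total linear extensions = 24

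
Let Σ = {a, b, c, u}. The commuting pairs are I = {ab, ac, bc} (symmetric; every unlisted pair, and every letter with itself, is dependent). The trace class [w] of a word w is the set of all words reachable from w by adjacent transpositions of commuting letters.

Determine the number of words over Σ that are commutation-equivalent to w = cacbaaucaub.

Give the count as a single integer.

#0=c has no predecessor
#1=a has no predecessor
#2=c depends on [0:c]
#3=b has no predecessor
#4=a depends on [1:a]
#5=a depends on [4:a]
#6=u depends on [2:c, 3:b, 5:a]
#7=c depends on [6:u]
#8=a depends on [6:u]
#9=u depends on [7:c, 8:a]
#10=b depends on [9:u]
sources: [0:c, 1:a, 3:b]
N(rest) = Σ N(rest − s) over sources s of rest; N(one piece) = 1:
  size 1 → [10]=1
  size 2 → [9,10]=1
  size 3 → [7,9,10]=1  [8,9,10]=1
  size 4 → [7,8,9,10]=2
  size 5 → [6,7,8,9,10]=2
  size 6 → [2,6,7,8,9,10]=2  [3,6,7,8,9,10]=2  [5,6,7,8,9,10]=2
  size 7 → [0,2,6,7,8,9,10]=2  [2,3,6,7,8,9,10]=4  [2,5,6,7,8,9,10]=4  [3,5,6,7,8,9,10]=4  [4,5,6,7,8,9,10]=2
  size 8 → [0,2,3,6,7,8,9,10]=6  [0,2,5,6,7,8,9,10]=6  [1,4,5,6,7,8,9,10]=2  [2,3,5,6,7,8,9,10]=12  [2,4,5,6,7,8,9,10]=6  [3,4,5,6,7,8,9,10]=6
  size 9 → [0,2,3,5,6,7,8,9,10]=24  [0,2,4,5,6,7,8,9,10]=12  [1,2,4,5,6,7,8,9,10]=8  [1,3,4,5,6,7,8,9,10]=8  [2,3,4,5,6,7,8,9,10]=24
  first=0(c) contributes 40
  first=1(a) contributes 60
  first=3(b) contributes 20
|[w]| = 120

120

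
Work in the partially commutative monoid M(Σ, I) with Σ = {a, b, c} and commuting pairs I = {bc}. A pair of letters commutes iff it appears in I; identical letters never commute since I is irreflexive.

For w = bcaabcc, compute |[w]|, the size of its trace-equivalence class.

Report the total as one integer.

6

drop 0:b onto floor
drop 1:c onto floor
drop 2:a onto {0:b, 1:c}
drop 3:a onto {2:a}
drop 4:b onto {3:a}
drop 5:c onto {3:a}
drop 6:c onto {5:c}
ground layer = {0:b, 1:c}
drop-orders for the pieces not yet dropped (sum over which currently-grounded one goes next):
  1 to go: {4} 1  {6} 1
  2 to go: {4,6} 2  {5,6} 1
  3 to go: {4,5,6} 3
  4 to go: {3,4,5,6} 3
  5 to go: {2,3,4,5,6} 3
  if 0:b drops first: 3 orders
  if 1:c drops first: 3 orders
heap linearizations: 6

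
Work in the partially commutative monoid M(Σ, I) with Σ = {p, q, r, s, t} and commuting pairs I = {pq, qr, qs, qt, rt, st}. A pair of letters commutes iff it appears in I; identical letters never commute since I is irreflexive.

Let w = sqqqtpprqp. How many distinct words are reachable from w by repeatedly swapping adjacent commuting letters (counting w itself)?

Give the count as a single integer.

#0=s has no predecessor
#1=q has no predecessor
#2=q depends on [1:q]
#3=q depends on [2:q]
#4=t has no predecessor
#5=p depends on [0:s, 4:t]
#6=p depends on [5:p]
#7=r depends on [6:p]
#8=q depends on [3:q]
#9=p depends on [7:r]
sources: [0:s, 1:q, 4:t]
N(rest) = Σ N(rest − s) over sources s of rest; N(one piece) = 1:
  size 1 → [8]=1  [9]=1
  size 2 → [3,8]=1  [7,9]=1  [8,9]=2
  size 3 → [2,3,8]=1  [3,8,9]=3  [6,7,9]=1  [7,8,9]=3
  size 4 → [1,2,3,8]=1  [2,3,8,9]=4  [3,7,8,9]=6  [5,6,7,9]=1  [6,7,8,9]=4
  size 5 → [0,5,6,7,9]=1  [1,2,3,8,9]=5  [2,3,7,8,9]=10  [3,6,7,8,9]=10  [4,5,6,7,9]=1  [5,6,7,8,9]=5
  size 6 → [0,4,5,6,7,9]=2  [0,5,6,7,8,9]=6  [1,2,3,7,8,9]=15  [2,3,6,7,8,9]=20  [3,5,6,7,8,9]=15  [4,5,6,7,8,9]=6
  size 7 → [0,3,5,6,7,8,9]=21  [0,4,5,6,7,8,9]=14  [1,2,3,6,7,8,9]=35  [2,3,5,6,7,8,9]=35  [3,4,5,6,7,8,9]=21
  size 8 → [0,2,3,5,6,7,8,9]=56  [0,3,4,5,6,7,8,9]=56  [1,2,3,5,6,7,8,9]=70  [2,3,4,5,6,7,8,9]=56
  first=0(s) contributes 126
  first=1(q) contributes 168
  first=4(t) contributes 126
|[w]| = 420

420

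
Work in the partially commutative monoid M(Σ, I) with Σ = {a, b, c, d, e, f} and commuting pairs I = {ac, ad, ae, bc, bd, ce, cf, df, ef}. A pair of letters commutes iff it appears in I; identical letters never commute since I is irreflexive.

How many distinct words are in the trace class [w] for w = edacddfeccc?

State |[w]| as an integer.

0(e) covers ∅
1(d) covers 0:e
2(a) covers ∅
3(c) covers 1:d
4(d) covers 3:c
5(d) covers 4:d
6(f) covers 2:a
7(e) covers 5:d
8(c) covers 5:d
9(c) covers 8:c
10(c) covers 9:c
floor of heap: 0:e, 2:a
completions by unplaced set U, small U first (add the entries for U minus each lowest piece of U):
  |U|=1: {6}:1  {7}:1  {10}:1
  |U|=2: {2,6}:1  {6,7}:2  {6,10}:2  {7,10}:2  {9,10}:1
  |U|=3: {2,6,7}:3  {2,6,10}:3  {6,7,10}:6  {6,9,10}:3  {7,9,10}:3  {8,9,10}:1
  |U|=4: {2,6,7,10}:12  {2,6,9,10}:6  {6,7,9,10}:12  {6,8,9,10}:4  {7,8,9,10}:4
  |U|=5: {2,6,7,9,10}:30  {2,6,8,9,10}:10  {5,7,8,9,10}:4  {6,7,8,9,10}:20
  |U|=6: {2,6,7,8,9,10}:60  {4,5,7,8,9,10}:4  {5,6,7,8,9,10}:24
  |U|=7: {2,5,6,7,8,9,10}:84  {3,4,5,7,8,9,10}:4  {4,5,6,7,8,9,10}:28
  |U|=8: {1,3,4,5,7,8,9,10}:4  {2,4,5,6,7,8,9,10}:112  {3,4,5,6,7,8,9,10}:32
  |U|=9: {0,1,3,4,5,7,8,9,10}:4  {1,3,4,5,6,7,8,9,10}:36  {2,3,4,5,6,7,8,9,10}:144
  start at 0(e): 180
  start at 2(a): 40
sum over floor = 220

220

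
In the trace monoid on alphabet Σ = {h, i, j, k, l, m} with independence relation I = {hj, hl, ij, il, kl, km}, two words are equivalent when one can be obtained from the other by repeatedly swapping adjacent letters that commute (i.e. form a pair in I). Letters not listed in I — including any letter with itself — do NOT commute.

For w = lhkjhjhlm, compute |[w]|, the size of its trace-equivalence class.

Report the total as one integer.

35

#0=l has no predecessor
#1=h has no predecessor
#2=k depends on [1:h]
#3=j depends on [0:l, 2:k]
#4=h depends on [2:k]
#5=j depends on [3:j]
#6=h depends on [4:h]
#7=l depends on [5:j]
#8=m depends on [6:h, 7:l]
sources: [0:l, 1:h]
N(rest) = Σ N(rest − s) over sources s of rest; N(one piece) = 1:
  size 1 → [8]=1
  size 2 → [6,8]=1  [7,8]=1
  size 3 → [4,6,8]=1  [5,7,8]=1  [6,7,8]=2
  size 4 → [3,5,7,8]=1  [4,6,7,8]=3  [5,6,7,8]=3
  size 5 → [0,3,5,7,8]=1  [3,5,6,7,8]=4  [4,5,6,7,8]=6
  size 6 → [0,3,5,6,7,8]=5  [3,4,5,6,7,8]=10
  size 7 → [0,3,4,5,6,7,8]=15  [2,3,4,5,6,7,8]=10
  first=0(l) contributes 10
  first=1(h) contributes 25
|[w]| = 35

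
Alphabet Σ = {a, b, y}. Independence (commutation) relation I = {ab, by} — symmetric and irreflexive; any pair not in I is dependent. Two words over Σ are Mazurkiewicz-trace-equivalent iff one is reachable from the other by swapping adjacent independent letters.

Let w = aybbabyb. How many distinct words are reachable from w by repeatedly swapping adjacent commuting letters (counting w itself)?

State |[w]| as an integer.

70

0(a) covers ∅
1(y) covers 0:a
2(b) covers ∅
3(b) covers 2:b
4(a) covers 1:y
5(b) covers 3:b
6(y) covers 4:a
7(b) covers 5:b
floor of heap: 0:a, 2:b
completions by unplaced set U, small U first (add the entries for U minus each lowest piece of U):
  |U|=1: {6}:1  {7}:1
  |U|=2: {4,6}:1  {5,7}:1  {6,7}:2
  |U|=3: {1,4,6}:1  {3,5,7}:1  {4,6,7}:3  {5,6,7}:3
  |U|=4: {0,1,4,6}:1  {1,4,6,7}:4  {2,3,5,7}:1  {3,5,6,7}:4  {4,5,6,7}:6
  |U|=5: {0,1,4,6,7}:5  {1,4,5,6,7}:10  {2,3,5,6,7}:5  {3,4,5,6,7}:10
  |U|=6: {0,1,4,5,6,7}:15  {1,3,4,5,6,7}:20  {2,3,4,5,6,7}:15
  start at 0(a): 35
  start at 2(b): 35
sum over floor = 70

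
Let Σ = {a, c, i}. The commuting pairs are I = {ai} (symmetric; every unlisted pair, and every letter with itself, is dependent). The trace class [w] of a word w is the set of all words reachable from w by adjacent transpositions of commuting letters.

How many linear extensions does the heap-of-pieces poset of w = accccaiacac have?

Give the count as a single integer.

drop 0:a onto floor
drop 1:c onto {0:a}
drop 2:c onto {1:c}
drop 3:c onto {2:c}
drop 4:c onto {3:c}
drop 5:a onto {4:c}
drop 6:i onto {4:c}
drop 7:a onto {5:a}
drop 8:c onto {6:i, 7:a}
drop 9:a onto {8:c}
drop 10:c onto {9:a}
ground layer = {0:a}
drop-orders for the pieces not yet dropped (sum over which currently-grounded one goes next):
  1 to go: {10} 1
  2 to go: {9,10} 1
  3 to go: {8,9,10} 1
  4 to go: {6,8,9,10} 1  {7,8,9,10} 1
  5 to go: {5,7,8,9,10} 1  {6,7,8,9,10} 2
  6 to go: {5,6,7,8,9,10} 3
  7 to go: {4,5,6,7,8,9,10} 3
  8 to go: {3,4,5,6,7,8,9,10} 3
  9 to go: {2,3,4,5,6,7,8,9,10} 3
  if 0:a drops first: 3 orders

3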